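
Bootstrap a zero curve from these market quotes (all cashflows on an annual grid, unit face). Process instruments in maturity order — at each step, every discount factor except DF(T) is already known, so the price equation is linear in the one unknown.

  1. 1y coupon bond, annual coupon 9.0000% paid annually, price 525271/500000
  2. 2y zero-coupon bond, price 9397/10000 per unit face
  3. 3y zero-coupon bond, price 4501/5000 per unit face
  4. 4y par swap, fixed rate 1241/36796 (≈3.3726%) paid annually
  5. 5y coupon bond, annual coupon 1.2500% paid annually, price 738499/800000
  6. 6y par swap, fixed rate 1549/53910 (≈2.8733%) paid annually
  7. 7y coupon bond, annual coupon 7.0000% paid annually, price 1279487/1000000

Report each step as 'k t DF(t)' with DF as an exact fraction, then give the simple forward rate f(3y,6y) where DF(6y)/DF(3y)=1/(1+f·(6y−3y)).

1 1 4819/5000
2 2 9397/10000
3 3 4501/5000
4 4 8759/10000
5 5 8663/10000
6 6 8451/10000
7 7 8431/10000
f(3y,6y) = ((4501/5000)/(8451/10000) − 1)/(3) = 551/25353 ≈ 2.1733%

step 1 [1y] bond c/1=9/100: DF=(525271/500000 − 9/100·(0))/(1+9/100) = 4819/5000 ≈ 0.963800
step 2 [2y] zero: DF = P = 9397/10000 ≈ 0.939700
step 3 [3y] zero: DF = P = 4501/5000 ≈ 0.900200
step 4 [4y] swap r/1=1241/36796: DF=(1 − 1241/36796·(0.963800+0.939700+0.900200))/(1+1241/36796) = 8759/10000 ≈ 0.875900
step 5 [5y] bond c/1=1/80: DF=(738499/800000 − 1/80·(0.963800+0.939700+0.900200+0.875900))/(1+1/80) = 8663/10000 ≈ 0.866300
step 6 [6y] swap r/1=1549/53910: DF=(1 − 1549/53910·(0.963800+0.939700+0.900200+0.875900+0.866300))/(1+1549/53910) = 8451/10000 ≈ 0.845100
step 7 [7y] bond c/1=7/100: DF=(1279487/1000000 − 7/100·(0.963800+0.939700+0.900200+0.875900+0.866300+0.845100))/(1+7/100) = 8431/10000 ≈ 0.843100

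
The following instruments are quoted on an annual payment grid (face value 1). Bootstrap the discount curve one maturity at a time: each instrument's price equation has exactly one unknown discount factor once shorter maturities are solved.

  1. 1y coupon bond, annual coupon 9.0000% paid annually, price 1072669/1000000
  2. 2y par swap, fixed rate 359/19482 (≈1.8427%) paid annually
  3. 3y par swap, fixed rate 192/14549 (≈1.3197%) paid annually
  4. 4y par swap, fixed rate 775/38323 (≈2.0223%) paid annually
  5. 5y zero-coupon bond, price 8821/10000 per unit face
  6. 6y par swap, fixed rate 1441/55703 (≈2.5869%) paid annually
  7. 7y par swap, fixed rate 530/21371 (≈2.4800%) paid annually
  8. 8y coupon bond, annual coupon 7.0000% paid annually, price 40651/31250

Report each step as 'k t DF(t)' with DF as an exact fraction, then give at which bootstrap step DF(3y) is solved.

step 1 [1y] bond c/1=9/100: DF=(1072669/1000000 − 9/100·(0))/(1+9/100) = 9841/10000 ≈ 0.984100
step 2 [2y] swap r/1=359/19482: DF=(1 − 359/19482·(0.984100))/(1+359/19482) = 9641/10000 ≈ 0.964100
step 3 [3y] swap r/1=192/14549: DF=(1 − 192/14549·(0.984100+0.964100))/(1+192/14549) = 601/625 ≈ 0.961600
step 4 [4y] swap r/1=775/38323: DF=(1 − 775/38323·(0.984100+0.964100+0.961600))/(1+775/38323) = 369/400 ≈ 0.922500
step 5 [5y] zero: DF = P = 8821/10000 ≈ 0.882100
step 6 [6y] swap r/1=1441/55703: DF=(1 − 1441/55703·(0.984100+0.964100+0.961600+0.922500+0.882100))/(1+1441/55703) = 8559/10000 ≈ 0.855900
step 7 [7y] swap r/1=530/21371: DF=(1 − 530/21371·(0.984100+0.964100+0.961600+0.922500+0.882100+0.855900))/(1+530/21371) = 841/1000 ≈ 0.841000
step 8 [8y] bond c/1=7/100: DF=(40651/31250 − 7/100·(0.984100+0.964100+0.961600+0.922500+0.882100+0.855900+0.841000))/(1+7/100) = 7963/10000 ≈ 0.796300

1 1 9841/10000
2 2 9641/10000
3 3 601/625
4 4 369/400
5 5 8821/10000
6 6 8559/10000
7 7 841/1000
8 8 7963/10000
DF(3y) is solved at step 3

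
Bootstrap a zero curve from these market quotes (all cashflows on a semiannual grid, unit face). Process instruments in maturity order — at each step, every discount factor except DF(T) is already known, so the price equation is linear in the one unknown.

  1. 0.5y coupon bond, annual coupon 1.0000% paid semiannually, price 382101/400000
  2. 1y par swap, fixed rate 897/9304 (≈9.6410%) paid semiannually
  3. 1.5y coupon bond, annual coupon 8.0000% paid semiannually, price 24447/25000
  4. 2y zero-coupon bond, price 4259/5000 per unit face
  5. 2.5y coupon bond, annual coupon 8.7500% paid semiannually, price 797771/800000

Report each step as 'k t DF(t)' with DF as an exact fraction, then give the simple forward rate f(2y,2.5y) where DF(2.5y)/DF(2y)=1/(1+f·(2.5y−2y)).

1 1/2 1901/2000
2 1 9103/10000
3 3/2 8687/10000
4 2 4259/5000
5 5/2 8053/10000
f(2y,2.5y) = ((4259/5000)/(8053/10000) − 1)/(1/2) = 930/8053 ≈ 11.5485%

step 1 [0.5y] bond c/2=1/200: DF=(382101/400000 − 1/200·(0))/(1+1/200) = 1901/2000 ≈ 0.950500
step 2 [1y] swap r/2=897/18608: DF=(1 − 897/18608·(0.950500))/(1+897/18608) = 9103/10000 ≈ 0.910300
step 3 [1.5y] bond c/2=1/25: DF=(24447/25000 − 1/25·(0.950500+0.910300))/(1+1/25) = 8687/10000 ≈ 0.868700
step 4 [2y] zero: DF = P = 4259/5000 ≈ 0.851800
step 5 [2.5y] bond c/2=7/160: DF=(797771/800000 − 7/160·(0.950500+0.910300+0.868700+0.851800))/(1+7/160) = 8053/10000 ≈ 0.805300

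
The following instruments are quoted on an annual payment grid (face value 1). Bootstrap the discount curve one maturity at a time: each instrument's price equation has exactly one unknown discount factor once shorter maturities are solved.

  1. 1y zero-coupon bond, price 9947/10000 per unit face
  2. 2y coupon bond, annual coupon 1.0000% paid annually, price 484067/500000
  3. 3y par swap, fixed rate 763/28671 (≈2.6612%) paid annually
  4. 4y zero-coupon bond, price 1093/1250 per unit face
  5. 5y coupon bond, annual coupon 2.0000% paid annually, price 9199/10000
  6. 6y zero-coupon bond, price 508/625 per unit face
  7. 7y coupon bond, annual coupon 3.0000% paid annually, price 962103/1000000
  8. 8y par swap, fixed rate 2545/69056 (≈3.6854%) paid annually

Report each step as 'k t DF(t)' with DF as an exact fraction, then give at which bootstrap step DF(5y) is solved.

step 1 [1y] zero: DF = P = 9947/10000 ≈ 0.994700
step 2 [2y] bond c/1=1/100: DF=(484067/500000 − 1/100·(0.994700))/(1+1/100) = 9487/10000 ≈ 0.948700
step 3 [3y] swap r/1=763/28671: DF=(1 − 763/28671·(0.994700+0.948700))/(1+763/28671) = 9237/10000 ≈ 0.923700
step 4 [4y] zero: DF = P = 1093/1250 ≈ 0.874400
step 5 [5y] bond c/1=1/50: DF=(9199/10000 − 1/50·(0.994700+0.948700+0.923700+0.874400))/(1+1/50) = 1657/2000 ≈ 0.828500
step 6 [6y] zero: DF = P = 508/625 ≈ 0.812800
step 7 [7y] bond c/1=3/100: DF=(962103/1000000 − 3/100·(0.994700+0.948700+0.923700+0.874400+0.828500+0.812800))/(1+3/100) = 7773/10000 ≈ 0.777300
step 8 [8y] swap r/1=2545/69056: DF=(1 − 2545/69056·(0.994700+0.948700+0.923700+0.874400+0.828500+0.812800+0.777300))/(1+2545/69056) = 1491/2000 ≈ 0.745500

1 1 9947/10000
2 2 9487/10000
3 3 9237/10000
4 4 1093/1250
5 5 1657/2000
6 6 508/625
7 7 7773/10000
8 8 1491/2000
DF(5y) is solved at step 5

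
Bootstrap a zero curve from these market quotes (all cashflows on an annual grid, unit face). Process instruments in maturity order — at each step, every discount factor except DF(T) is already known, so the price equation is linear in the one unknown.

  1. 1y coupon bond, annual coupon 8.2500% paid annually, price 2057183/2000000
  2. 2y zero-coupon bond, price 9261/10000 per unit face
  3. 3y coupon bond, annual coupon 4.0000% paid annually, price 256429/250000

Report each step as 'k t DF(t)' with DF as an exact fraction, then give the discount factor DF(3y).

step 1 [1y] bond c/1=33/400: DF=(2057183/2000000 − 33/400·(0))/(1+33/400) = 4751/5000 ≈ 0.950200
step 2 [2y] zero: DF = P = 9261/10000 ≈ 0.926100
step 3 [3y] bond c/1=1/25: DF=(256429/250000 − 1/25·(0.950200+0.926100))/(1+1/25) = 9141/10000 ≈ 0.914100

1 1 4751/5000
2 2 9261/10000
3 3 9141/10000
DF(3y) = 9141/10000 ≈ 0.914100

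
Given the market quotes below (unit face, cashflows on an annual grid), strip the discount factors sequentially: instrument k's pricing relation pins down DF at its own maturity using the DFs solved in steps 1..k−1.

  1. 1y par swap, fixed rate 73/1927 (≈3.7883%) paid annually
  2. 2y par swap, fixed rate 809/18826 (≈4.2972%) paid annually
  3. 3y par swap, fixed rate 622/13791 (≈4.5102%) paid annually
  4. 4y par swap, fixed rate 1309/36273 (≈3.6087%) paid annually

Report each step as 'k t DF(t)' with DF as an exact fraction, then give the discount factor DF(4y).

step 1 [1y] swap r/1=73/1927: DF=(1 − 73/1927·(0))/(1+73/1927) = 1927/2000 ≈ 0.963500
step 2 [2y] swap r/1=809/18826: DF=(1 − 809/18826·(0.963500))/(1+809/18826) = 9191/10000 ≈ 0.919100
step 3 [3y] swap r/1=622/13791: DF=(1 − 622/13791·(0.963500+0.919100))/(1+622/13791) = 2189/2500 ≈ 0.875600
step 4 [4y] swap r/1=1309/36273: DF=(1 − 1309/36273·(0.963500+0.919100+0.875600))/(1+1309/36273) = 8691/10000 ≈ 0.869100

1 1 1927/2000
2 2 9191/10000
3 3 2189/2500
4 4 8691/10000
DF(4y) = 8691/10000 ≈ 0.869100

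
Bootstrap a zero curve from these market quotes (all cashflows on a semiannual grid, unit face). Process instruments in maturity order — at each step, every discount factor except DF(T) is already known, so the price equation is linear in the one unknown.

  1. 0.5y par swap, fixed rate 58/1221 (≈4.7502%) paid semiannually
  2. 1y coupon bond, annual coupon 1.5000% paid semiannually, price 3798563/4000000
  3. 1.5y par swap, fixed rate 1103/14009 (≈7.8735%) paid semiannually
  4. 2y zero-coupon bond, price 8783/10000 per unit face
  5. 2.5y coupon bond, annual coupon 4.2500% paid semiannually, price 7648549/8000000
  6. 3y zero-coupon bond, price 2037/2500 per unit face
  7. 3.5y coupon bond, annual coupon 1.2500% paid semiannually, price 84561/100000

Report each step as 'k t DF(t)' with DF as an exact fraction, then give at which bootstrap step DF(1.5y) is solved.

1 1/2 1221/1250
2 1 9353/10000
3 3/2 8897/10000
4 2 8783/10000
5 5/2 2149/2500
6 3 2037/2500
7 7/2 8071/10000
DF(1.5y) is solved at step 3

step 1 [0.5y] swap r/2=29/1221: DF=(1 − 29/1221·(0))/(1+29/1221) = 1221/1250 ≈ 0.976800
step 2 [1y] bond c/2=3/400: DF=(3798563/4000000 − 3/400·(0.976800))/(1+3/400) = 9353/10000 ≈ 0.935300
step 3 [1.5y] swap r/2=1103/28018: DF=(1 − 1103/28018·(0.976800+0.935300))/(1+1103/28018) = 8897/10000 ≈ 0.889700
step 4 [2y] zero: DF = P = 8783/10000 ≈ 0.878300
step 5 [2.5y] bond c/2=17/800: DF=(7648549/8000000 − 17/800·(0.976800+0.935300+0.889700+0.878300))/(1+17/800) = 2149/2500 ≈ 0.859600
step 6 [3y] zero: DF = P = 2037/2500 ≈ 0.814800
step 7 [3.5y] bond c/2=1/160: DF=(84561/100000 − 1/160·(0.976800+0.935300+0.889700+0.878300+0.859600+0.814800))/(1+1/160) = 8071/10000 ≈ 0.807100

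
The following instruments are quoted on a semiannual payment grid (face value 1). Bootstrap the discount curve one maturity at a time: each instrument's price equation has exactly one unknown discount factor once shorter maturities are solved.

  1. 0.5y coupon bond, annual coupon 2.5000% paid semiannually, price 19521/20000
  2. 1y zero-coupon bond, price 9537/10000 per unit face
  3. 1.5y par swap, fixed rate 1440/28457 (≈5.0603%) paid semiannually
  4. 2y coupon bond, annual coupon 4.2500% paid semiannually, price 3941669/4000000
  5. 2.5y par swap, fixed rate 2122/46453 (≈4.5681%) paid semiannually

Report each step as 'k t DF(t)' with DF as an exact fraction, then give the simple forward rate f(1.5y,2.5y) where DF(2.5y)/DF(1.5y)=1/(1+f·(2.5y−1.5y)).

step 1 [0.5y] bond c/2=1/80: DF=(19521/20000 − 1/80·(0))/(1+1/80) = 241/250 ≈ 0.964000
step 2 [1y] zero: DF = P = 9537/10000 ≈ 0.953700
step 3 [1.5y] swap r/2=720/28457: DF=(1 − 720/28457·(0.964000+0.953700))/(1+720/28457) = 116/125 ≈ 0.928000
step 4 [2y] bond c/2=17/800: DF=(3941669/4000000 − 17/800·(0.964000+0.953700+0.928000))/(1+17/800) = 9057/10000 ≈ 0.905700
step 5 [2.5y] swap r/2=1061/46453: DF=(1 − 1061/46453·(0.964000+0.953700+0.928000+0.905700))/(1+1061/46453) = 8939/10000 ≈ 0.893900

1 1/2 241/250
2 1 9537/10000
3 3/2 116/125
4 2 9057/10000
5 5/2 8939/10000
f(1.5y,2.5y) = ((116/125)/(8939/10000) − 1)/(1) = 341/8939 ≈ 3.8147%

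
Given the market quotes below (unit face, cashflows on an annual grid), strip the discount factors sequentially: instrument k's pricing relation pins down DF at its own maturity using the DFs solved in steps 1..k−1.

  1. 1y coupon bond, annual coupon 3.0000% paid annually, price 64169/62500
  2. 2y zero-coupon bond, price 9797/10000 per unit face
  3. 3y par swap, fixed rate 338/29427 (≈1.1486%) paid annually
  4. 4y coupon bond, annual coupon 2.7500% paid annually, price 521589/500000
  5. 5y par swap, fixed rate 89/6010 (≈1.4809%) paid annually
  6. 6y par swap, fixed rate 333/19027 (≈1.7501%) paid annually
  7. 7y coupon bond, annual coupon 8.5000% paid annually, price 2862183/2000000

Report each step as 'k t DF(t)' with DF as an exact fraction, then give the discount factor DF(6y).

step 1 [1y] bond c/1=3/100: DF=(64169/62500 − 3/100·(0))/(1+3/100) = 623/625 ≈ 0.996800
step 2 [2y] zero: DF = P = 9797/10000 ≈ 0.979700
step 3 [3y] swap r/1=338/29427: DF=(1 − 338/29427·(0.996800+0.979700))/(1+338/29427) = 4831/5000 ≈ 0.966200
step 4 [4y] bond c/1=11/400: DF=(521589/500000 − 11/400·(0.996800+0.979700+0.966200))/(1+11/400) = 1873/2000 ≈ 0.936500
step 5 [5y] swap r/1=89/6010: DF=(1 − 89/6010·(0.996800+0.979700+0.966200+0.936500))/(1+89/6010) = 1161/1250 ≈ 0.928800
step 6 [6y] swap r/1=333/19027: DF=(1 − 333/19027·(0.996800+0.979700+0.966200+0.936500+0.928800))/(1+333/19027) = 9001/10000 ≈ 0.900100
step 7 [7y] bond c/1=17/200: DF=(2862183/2000000 − 17/200·(0.996800+0.979700+0.966200+0.936500+0.928800+0.900100))/(1+17/200) = 4359/5000 ≈ 0.871800

1 1 623/625
2 2 9797/10000
3 3 4831/5000
4 4 1873/2000
5 5 1161/1250
6 6 9001/10000
7 7 4359/5000
DF(6y) = 9001/10000 ≈ 0.900100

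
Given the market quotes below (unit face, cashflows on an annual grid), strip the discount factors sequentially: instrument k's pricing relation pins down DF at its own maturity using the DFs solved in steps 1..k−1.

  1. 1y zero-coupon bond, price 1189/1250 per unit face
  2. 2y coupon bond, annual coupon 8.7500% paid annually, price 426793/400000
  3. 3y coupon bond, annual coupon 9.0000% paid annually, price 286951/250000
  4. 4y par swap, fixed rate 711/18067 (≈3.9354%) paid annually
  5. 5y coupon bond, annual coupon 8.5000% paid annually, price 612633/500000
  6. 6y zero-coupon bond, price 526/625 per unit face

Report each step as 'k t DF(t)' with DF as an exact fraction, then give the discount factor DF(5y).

1 1 1189/1250
2 2 4523/5000
3 3 4499/5000
4 4 4289/5000
5 5 4231/5000
6 6 526/625
DF(5y) = 4231/5000 ≈ 0.846200

step 1 [1y] zero: DF = P = 1189/1250 ≈ 0.951200
step 2 [2y] bond c/1=7/80: DF=(426793/400000 − 7/80·(0.951200))/(1+7/80) = 4523/5000 ≈ 0.904600
step 3 [3y] bond c/1=9/100: DF=(286951/250000 − 9/100·(0.951200+0.904600))/(1+9/100) = 4499/5000 ≈ 0.899800
step 4 [4y] swap r/1=711/18067: DF=(1 − 711/18067·(0.951200+0.904600+0.899800))/(1+711/18067) = 4289/5000 ≈ 0.857800
step 5 [5y] bond c/1=17/200: DF=(612633/500000 − 17/200·(0.951200+0.904600+0.899800+0.857800))/(1+17/200) = 4231/5000 ≈ 0.846200
step 6 [6y] zero: DF = P = 526/625 ≈ 0.841600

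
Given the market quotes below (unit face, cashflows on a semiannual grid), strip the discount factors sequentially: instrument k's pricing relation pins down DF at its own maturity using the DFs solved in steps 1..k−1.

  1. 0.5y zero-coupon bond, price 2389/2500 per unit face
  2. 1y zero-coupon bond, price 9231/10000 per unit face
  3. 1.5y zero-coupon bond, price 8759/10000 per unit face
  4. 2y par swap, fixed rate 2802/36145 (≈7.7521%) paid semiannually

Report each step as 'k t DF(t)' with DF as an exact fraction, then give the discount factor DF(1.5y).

1 1/2 2389/2500
2 1 9231/10000
3 3/2 8759/10000
4 2 8599/10000
DF(1.5y) = 8759/10000 ≈ 0.875900

step 1 [0.5y] zero: DF = P = 2389/2500 ≈ 0.955600
step 2 [1y] zero: DF = P = 9231/10000 ≈ 0.923100
step 3 [1.5y] zero: DF = P = 8759/10000 ≈ 0.875900
step 4 [2y] swap r/2=1401/36145: DF=(1 − 1401/36145·(0.955600+0.923100+0.875900))/(1+1401/36145) = 8599/10000 ≈ 0.859900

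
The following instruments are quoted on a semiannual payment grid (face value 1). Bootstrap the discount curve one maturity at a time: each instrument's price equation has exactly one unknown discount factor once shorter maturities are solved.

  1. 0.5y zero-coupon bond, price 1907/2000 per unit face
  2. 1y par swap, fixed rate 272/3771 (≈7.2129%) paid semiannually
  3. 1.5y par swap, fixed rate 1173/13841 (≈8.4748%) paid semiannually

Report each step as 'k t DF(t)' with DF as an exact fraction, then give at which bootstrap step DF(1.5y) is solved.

step 1 [0.5y] zero: DF = P = 1907/2000 ≈ 0.953500
step 2 [1y] swap r/2=136/3771: DF=(1 − 136/3771·(0.953500))/(1+136/3771) = 233/250 ≈ 0.932000
step 3 [1.5y] swap r/2=1173/27682: DF=(1 − 1173/27682·(0.953500+0.932000))/(1+1173/27682) = 8827/10000 ≈ 0.882700

1 1/2 1907/2000
2 1 233/250
3 3/2 8827/10000
DF(1.5y) is solved at step 3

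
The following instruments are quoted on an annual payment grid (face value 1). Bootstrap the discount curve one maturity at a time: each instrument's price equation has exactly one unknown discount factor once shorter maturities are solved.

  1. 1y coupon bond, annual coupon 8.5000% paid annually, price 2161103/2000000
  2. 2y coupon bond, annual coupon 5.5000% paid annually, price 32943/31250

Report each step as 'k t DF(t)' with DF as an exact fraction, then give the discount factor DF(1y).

1 1 9959/10000
2 2 9473/10000
DF(1y) = 9959/10000 ≈ 0.995900

step 1 [1y] bond c/1=17/200: DF=(2161103/2000000 − 17/200·(0))/(1+17/200) = 9959/10000 ≈ 0.995900
step 2 [2y] bond c/1=11/200: DF=(32943/31250 − 11/200·(0.995900))/(1+11/200) = 9473/10000 ≈ 0.947300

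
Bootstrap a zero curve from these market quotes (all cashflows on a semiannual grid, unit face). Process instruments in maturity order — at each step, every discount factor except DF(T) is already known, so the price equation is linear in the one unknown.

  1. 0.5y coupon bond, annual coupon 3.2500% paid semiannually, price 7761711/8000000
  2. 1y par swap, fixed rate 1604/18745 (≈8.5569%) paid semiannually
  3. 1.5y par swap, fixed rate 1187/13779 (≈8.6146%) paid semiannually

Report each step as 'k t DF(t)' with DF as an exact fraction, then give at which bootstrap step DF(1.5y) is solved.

1 1/2 9547/10000
2 1 4599/5000
3 3/2 8813/10000
DF(1.5y) is solved at step 3

step 1 [0.5y] bond c/2=13/800: DF=(7761711/8000000 − 13/800·(0))/(1+13/800) = 9547/10000 ≈ 0.954700
step 2 [1y] swap r/2=802/18745: DF=(1 − 802/18745·(0.954700))/(1+802/18745) = 4599/5000 ≈ 0.919800
step 3 [1.5y] swap r/2=1187/27558: DF=(1 − 1187/27558·(0.954700+0.919800))/(1+1187/27558) = 8813/10000 ≈ 0.881300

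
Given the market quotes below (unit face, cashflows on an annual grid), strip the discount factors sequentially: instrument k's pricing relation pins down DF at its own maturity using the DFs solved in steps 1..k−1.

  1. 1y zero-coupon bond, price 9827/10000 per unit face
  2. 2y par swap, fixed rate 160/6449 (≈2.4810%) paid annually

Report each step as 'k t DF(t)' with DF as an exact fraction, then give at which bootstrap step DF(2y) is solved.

1 1 9827/10000
2 2 119/125
DF(2y) is solved at step 2

step 1 [1y] zero: DF = P = 9827/10000 ≈ 0.982700
step 2 [2y] swap r/1=160/6449: DF=(1 − 160/6449·(0.982700))/(1+160/6449) = 119/125 ≈ 0.952000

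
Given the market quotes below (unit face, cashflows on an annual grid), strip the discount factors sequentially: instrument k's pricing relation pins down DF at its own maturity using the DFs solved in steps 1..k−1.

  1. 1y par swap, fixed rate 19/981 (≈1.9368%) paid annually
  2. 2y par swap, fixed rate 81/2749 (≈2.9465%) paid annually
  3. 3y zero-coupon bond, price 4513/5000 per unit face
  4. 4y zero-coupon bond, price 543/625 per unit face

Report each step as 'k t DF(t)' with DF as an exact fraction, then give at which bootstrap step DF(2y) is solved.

step 1 [1y] swap r/1=19/981: DF=(1 − 19/981·(0))/(1+19/981) = 981/1000 ≈ 0.981000
step 2 [2y] swap r/1=81/2749: DF=(1 − 81/2749·(0.981000))/(1+81/2749) = 9433/10000 ≈ 0.943300
step 3 [3y] zero: DF = P = 4513/5000 ≈ 0.902600
step 4 [4y] zero: DF = P = 543/625 ≈ 0.868800

1 1 981/1000
2 2 9433/10000
3 3 4513/5000
4 4 543/625
DF(2y) is solved at step 2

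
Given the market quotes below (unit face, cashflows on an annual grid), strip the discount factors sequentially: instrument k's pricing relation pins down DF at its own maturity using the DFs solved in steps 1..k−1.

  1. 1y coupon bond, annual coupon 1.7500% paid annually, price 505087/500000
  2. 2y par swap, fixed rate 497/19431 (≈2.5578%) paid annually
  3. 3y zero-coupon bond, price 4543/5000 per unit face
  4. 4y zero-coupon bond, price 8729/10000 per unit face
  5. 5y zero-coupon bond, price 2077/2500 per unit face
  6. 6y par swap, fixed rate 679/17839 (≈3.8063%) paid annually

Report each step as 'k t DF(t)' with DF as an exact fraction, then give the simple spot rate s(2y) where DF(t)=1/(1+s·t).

step 1 [1y] bond c/1=7/400: DF=(505087/500000 − 7/400·(0))/(1+7/400) = 1241/1250 ≈ 0.992800
step 2 [2y] swap r/1=497/19431: DF=(1 − 497/19431·(0.992800))/(1+497/19431) = 9503/10000 ≈ 0.950300
step 3 [3y] zero: DF = P = 4543/5000 ≈ 0.908600
step 4 [4y] zero: DF = P = 8729/10000 ≈ 0.872900
step 5 [5y] zero: DF = P = 2077/2500 ≈ 0.830800
step 6 [6y] swap r/1=679/17839: DF=(1 − 679/17839·(0.992800+0.950300+0.908600+0.872900+0.830800))/(1+679/17839) = 7963/10000 ≈ 0.796300

1 1 1241/1250
2 2 9503/10000
3 3 4543/5000
4 4 8729/10000
5 5 2077/2500
6 6 7963/10000
s(2y) = (1/(9503/10000) − 1)/(2) = 497/19006 ≈ 2.6150%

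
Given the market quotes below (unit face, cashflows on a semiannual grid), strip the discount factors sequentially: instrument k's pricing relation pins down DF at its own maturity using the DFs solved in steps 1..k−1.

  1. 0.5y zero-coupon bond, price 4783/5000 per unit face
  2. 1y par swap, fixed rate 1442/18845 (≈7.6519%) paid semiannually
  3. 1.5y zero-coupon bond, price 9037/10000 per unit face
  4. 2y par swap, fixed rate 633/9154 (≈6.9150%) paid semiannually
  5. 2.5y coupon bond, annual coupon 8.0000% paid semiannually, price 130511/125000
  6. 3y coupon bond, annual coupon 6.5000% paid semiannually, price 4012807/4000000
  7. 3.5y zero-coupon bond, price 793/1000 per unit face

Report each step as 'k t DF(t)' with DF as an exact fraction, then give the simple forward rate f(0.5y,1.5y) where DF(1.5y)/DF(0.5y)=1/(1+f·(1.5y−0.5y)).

step 1 [0.5y] zero: DF = P = 4783/5000 ≈ 0.956600
step 2 [1y] swap r/2=721/18845: DF=(1 − 721/18845·(0.956600))/(1+721/18845) = 9279/10000 ≈ 0.927900
step 3 [1.5y] zero: DF = P = 9037/10000 ≈ 0.903700
step 4 [2y] swap r/2=633/18308: DF=(1 − 633/18308·(0.956600+0.927900+0.903700))/(1+633/18308) = 4367/5000 ≈ 0.873400
step 5 [2.5y] bond c/2=1/25: DF=(130511/125000 − 1/25·(0.956600+0.927900+0.903700+0.873400))/(1+1/25) = 8631/10000 ≈ 0.863100
step 6 [3y] bond c/2=13/400: DF=(4012807/4000000 − 13/400·(0.956600+0.927900+0.903700+0.873400+0.863100))/(1+13/400) = 2073/2500 ≈ 0.829200
step 7 [3.5y] zero: DF = P = 793/1000 ≈ 0.793000

1 1/2 4783/5000
2 1 9279/10000
3 3/2 9037/10000
4 2 4367/5000
5 5/2 8631/10000
6 3 2073/2500
7 7/2 793/1000
f(0.5y,1.5y) = ((4783/5000)/(9037/10000) − 1)/(1) = 529/9037 ≈ 5.8537%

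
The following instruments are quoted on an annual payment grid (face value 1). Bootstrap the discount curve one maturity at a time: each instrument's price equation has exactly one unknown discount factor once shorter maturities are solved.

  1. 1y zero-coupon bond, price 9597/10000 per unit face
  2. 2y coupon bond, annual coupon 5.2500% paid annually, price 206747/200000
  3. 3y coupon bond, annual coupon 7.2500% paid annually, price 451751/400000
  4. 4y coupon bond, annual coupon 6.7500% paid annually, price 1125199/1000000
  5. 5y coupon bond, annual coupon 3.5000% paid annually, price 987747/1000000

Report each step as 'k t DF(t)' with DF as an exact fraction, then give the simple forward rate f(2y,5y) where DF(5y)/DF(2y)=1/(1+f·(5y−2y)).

1 1 9597/10000
2 2 9343/10000
3 3 37/40
4 4 4379/5000
5 5 4147/5000
f(2y,5y) = ((9343/10000)/(4147/5000) − 1)/(3) = 1049/24882 ≈ 4.2159%

step 1 [1y] zero: DF = P = 9597/10000 ≈ 0.959700
step 2 [2y] bond c/1=21/400: DF=(206747/200000 − 21/400·(0.959700))/(1+21/400) = 9343/10000 ≈ 0.934300
step 3 [3y] bond c/1=29/400: DF=(451751/400000 − 29/400·(0.959700+0.934300))/(1+29/400) = 37/40 ≈ 0.925000
step 4 [4y] bond c/1=27/400: DF=(1125199/1000000 − 27/400·(0.959700+0.934300+0.925000))/(1+27/400) = 4379/5000 ≈ 0.875800
step 5 [5y] bond c/1=7/200: DF=(987747/1000000 − 7/200·(0.959700+0.934300+0.925000+0.875800))/(1+7/200) = 4147/5000 ≈ 0.829400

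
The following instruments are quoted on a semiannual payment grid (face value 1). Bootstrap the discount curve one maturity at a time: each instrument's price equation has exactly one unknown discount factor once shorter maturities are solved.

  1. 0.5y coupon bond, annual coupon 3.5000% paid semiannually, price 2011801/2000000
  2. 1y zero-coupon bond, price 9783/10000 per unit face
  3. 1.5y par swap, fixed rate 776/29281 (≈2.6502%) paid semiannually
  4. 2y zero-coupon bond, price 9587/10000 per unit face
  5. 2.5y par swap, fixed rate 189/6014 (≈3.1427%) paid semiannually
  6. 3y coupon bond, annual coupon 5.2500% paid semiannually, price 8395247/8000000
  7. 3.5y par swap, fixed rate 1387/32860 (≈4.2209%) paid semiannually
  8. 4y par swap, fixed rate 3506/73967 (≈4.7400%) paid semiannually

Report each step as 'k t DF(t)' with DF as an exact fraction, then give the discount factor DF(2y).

step 1 [0.5y] bond c/2=7/400: DF=(2011801/2000000 − 7/400·(0))/(1+7/400) = 4943/5000 ≈ 0.988600
step 2 [1y] zero: DF = P = 9783/10000 ≈ 0.978300
step 3 [1.5y] swap r/2=388/29281: DF=(1 − 388/29281·(0.988600+0.978300))/(1+388/29281) = 2403/2500 ≈ 0.961200
step 4 [2y] zero: DF = P = 9587/10000 ≈ 0.958700
step 5 [2.5y] swap r/2=189/12028: DF=(1 − 189/12028·(0.988600+0.978300+0.961200+0.958700))/(1+189/12028) = 2311/2500 ≈ 0.924400
step 6 [3y] bond c/2=21/800: DF=(8395247/8000000 − 21/800·(0.988600+0.978300+0.961200+0.958700+0.924400))/(1+21/800) = 1799/2000 ≈ 0.899500
step 7 [3.5y] swap r/2=1387/65720: DF=(1 − 1387/65720·(0.988600+0.978300+0.961200+0.958700+0.924400+0.899500))/(1+1387/65720) = 8613/10000 ≈ 0.861300
step 8 [4y] swap r/2=1753/73967: DF=(1 − 1753/73967·(0.988600+0.978300+0.961200+0.958700+0.924400+0.899500+0.861300))/(1+1753/73967) = 8247/10000 ≈ 0.824700

1 1/2 4943/5000
2 1 9783/10000
3 3/2 2403/2500
4 2 9587/10000
5 5/2 2311/2500
6 3 1799/2000
7 7/2 8613/10000
8 4 8247/10000
DF(2y) = 9587/10000 ≈ 0.958700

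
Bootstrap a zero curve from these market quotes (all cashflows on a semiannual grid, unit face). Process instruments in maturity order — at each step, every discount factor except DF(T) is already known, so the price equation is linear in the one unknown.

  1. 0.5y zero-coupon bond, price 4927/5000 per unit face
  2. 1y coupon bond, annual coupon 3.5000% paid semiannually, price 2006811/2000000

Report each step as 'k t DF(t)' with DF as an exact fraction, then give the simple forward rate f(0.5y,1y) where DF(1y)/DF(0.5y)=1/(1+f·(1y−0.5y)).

step 1 [0.5y] zero: DF = P = 4927/5000 ≈ 0.985400
step 2 [1y] bond c/2=7/400: DF=(2006811/2000000 − 7/400·(0.985400))/(1+7/400) = 2423/2500 ≈ 0.969200

1 1/2 4927/5000
2 1 2423/2500
f(0.5y,1y) = ((4927/5000)/(2423/2500) − 1)/(1/2) = 81/2423 ≈ 3.3430%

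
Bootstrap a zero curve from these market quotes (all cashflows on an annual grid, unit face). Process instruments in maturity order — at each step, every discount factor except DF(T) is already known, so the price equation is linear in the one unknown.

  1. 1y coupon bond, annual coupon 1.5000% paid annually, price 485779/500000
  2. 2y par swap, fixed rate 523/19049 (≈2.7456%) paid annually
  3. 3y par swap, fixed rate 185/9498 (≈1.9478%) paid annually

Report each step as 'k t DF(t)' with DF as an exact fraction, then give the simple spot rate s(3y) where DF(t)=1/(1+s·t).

1 1 2393/2500
2 2 9477/10000
3 3 1889/2000
s(3y) = (1/(1889/2000) − 1)/(3) = 37/1889 ≈ 1.9587%

step 1 [1y] bond c/1=3/200: DF=(485779/500000 − 3/200·(0))/(1+3/200) = 2393/2500 ≈ 0.957200
step 2 [2y] swap r/1=523/19049: DF=(1 − 523/19049·(0.957200))/(1+523/19049) = 9477/10000 ≈ 0.947700
step 3 [3y] swap r/1=185/9498: DF=(1 − 185/9498·(0.957200+0.947700))/(1+185/9498) = 1889/2000 ≈ 0.944500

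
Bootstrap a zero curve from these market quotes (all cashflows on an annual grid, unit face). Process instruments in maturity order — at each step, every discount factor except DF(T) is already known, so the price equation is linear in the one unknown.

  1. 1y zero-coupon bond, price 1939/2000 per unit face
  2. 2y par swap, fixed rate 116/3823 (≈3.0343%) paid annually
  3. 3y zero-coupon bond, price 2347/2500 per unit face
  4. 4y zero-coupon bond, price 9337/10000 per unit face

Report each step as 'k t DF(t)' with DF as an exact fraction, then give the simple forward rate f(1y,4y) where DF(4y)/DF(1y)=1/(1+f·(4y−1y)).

1 1 1939/2000
2 2 471/500
3 3 2347/2500
4 4 9337/10000
f(1y,4y) = ((1939/2000)/(9337/10000) − 1)/(3) = 358/28011 ≈ 1.2781%

step 1 [1y] zero: DF = P = 1939/2000 ≈ 0.969500
step 2 [2y] swap r/1=116/3823: DF=(1 − 116/3823·(0.969500))/(1+116/3823) = 471/500 ≈ 0.942000
step 3 [3y] zero: DF = P = 2347/2500 ≈ 0.938800
step 4 [4y] zero: DF = P = 9337/10000 ≈ 0.933700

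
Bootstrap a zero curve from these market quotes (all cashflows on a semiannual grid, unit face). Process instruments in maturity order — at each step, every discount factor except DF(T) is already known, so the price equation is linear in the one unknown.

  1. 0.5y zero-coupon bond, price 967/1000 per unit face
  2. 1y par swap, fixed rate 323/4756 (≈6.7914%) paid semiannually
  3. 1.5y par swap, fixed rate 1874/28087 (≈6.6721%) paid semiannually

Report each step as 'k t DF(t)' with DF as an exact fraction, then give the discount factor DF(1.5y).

step 1 [0.5y] zero: DF = P = 967/1000 ≈ 0.967000
step 2 [1y] swap r/2=323/9512: DF=(1 − 323/9512·(0.967000))/(1+323/9512) = 4677/5000 ≈ 0.935400
step 3 [1.5y] swap r/2=937/28087: DF=(1 − 937/28087·(0.967000+0.935400))/(1+937/28087) = 9063/10000 ≈ 0.906300

1 1/2 967/1000
2 1 4677/5000
3 3/2 9063/10000
DF(1.5y) = 9063/10000 ≈ 0.906300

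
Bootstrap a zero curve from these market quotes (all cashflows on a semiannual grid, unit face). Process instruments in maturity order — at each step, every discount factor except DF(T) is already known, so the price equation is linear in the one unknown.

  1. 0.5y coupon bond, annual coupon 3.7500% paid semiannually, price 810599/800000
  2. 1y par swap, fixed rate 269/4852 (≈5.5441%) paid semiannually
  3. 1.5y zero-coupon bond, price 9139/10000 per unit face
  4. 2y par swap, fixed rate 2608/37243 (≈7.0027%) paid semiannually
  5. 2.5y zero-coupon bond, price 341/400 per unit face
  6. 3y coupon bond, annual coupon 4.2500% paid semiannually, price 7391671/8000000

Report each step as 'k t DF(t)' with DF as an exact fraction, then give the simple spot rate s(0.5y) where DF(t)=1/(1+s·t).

1 1/2 4973/5000
2 1 4731/5000
3 3/2 9139/10000
4 2 1087/1250
5 5/2 341/400
6 3 1619/2000
s(0.5y) = (1/(4973/5000) − 1)/(1/2) = 54/4973 ≈ 1.0859%

step 1 [0.5y] bond c/2=3/160: DF=(810599/800000 − 3/160·(0))/(1+3/160) = 4973/5000 ≈ 0.994600
step 2 [1y] swap r/2=269/9704: DF=(1 − 269/9704·(0.994600))/(1+269/9704) = 4731/5000 ≈ 0.946200
step 3 [1.5y] zero: DF = P = 9139/10000 ≈ 0.913900
step 4 [2y] swap r/2=1304/37243: DF=(1 − 1304/37243·(0.994600+0.946200+0.913900))/(1+1304/37243) = 1087/1250 ≈ 0.869600
step 5 [2.5y] zero: DF = P = 341/400 ≈ 0.852500
step 6 [3y] bond c/2=17/800: DF=(7391671/8000000 − 17/800·(0.994600+0.946200+0.913900+0.869600+0.852500))/(1+17/800) = 1619/2000 ≈ 0.809500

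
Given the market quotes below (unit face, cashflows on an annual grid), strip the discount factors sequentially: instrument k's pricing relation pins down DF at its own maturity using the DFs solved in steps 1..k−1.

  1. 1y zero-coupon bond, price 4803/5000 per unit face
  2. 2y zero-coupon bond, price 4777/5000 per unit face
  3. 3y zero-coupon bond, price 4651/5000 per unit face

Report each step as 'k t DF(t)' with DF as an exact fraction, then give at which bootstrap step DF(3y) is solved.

1 1 4803/5000
2 2 4777/5000
3 3 4651/5000
DF(3y) is solved at step 3

step 1 [1y] zero: DF = P = 4803/5000 ≈ 0.960600
step 2 [2y] zero: DF = P = 4777/5000 ≈ 0.955400
step 3 [3y] zero: DF = P = 4651/5000 ≈ 0.930200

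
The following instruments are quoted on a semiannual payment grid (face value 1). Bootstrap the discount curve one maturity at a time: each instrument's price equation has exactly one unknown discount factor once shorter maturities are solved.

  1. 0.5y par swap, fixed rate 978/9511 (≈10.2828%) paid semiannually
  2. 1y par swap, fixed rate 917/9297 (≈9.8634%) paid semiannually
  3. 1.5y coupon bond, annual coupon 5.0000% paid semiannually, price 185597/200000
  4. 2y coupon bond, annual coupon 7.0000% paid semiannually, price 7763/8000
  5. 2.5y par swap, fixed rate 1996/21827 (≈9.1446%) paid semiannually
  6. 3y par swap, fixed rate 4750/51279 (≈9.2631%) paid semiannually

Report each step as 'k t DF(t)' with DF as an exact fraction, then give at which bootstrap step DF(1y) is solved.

1 1/2 9511/10000
2 1 9083/10000
3 3/2 43/50
4 2 1057/1250
5 5/2 2001/2500
6 3 61/80
DF(1y) is solved at step 2

step 1 [0.5y] swap r/2=489/9511: DF=(1 − 489/9511·(0))/(1+489/9511) = 9511/10000 ≈ 0.951100
step 2 [1y] swap r/2=917/18594: DF=(1 − 917/18594·(0.951100))/(1+917/18594) = 9083/10000 ≈ 0.908300
step 3 [1.5y] bond c/2=1/40: DF=(185597/200000 − 1/40·(0.951100+0.908300))/(1+1/40) = 43/50 ≈ 0.860000
step 4 [2y] bond c/2=7/200: DF=(7763/8000 − 7/200·(0.951100+0.908300+0.860000))/(1+7/200) = 1057/1250 ≈ 0.845600
step 5 [2.5y] swap r/2=998/21827: DF=(1 − 998/21827·(0.951100+0.908300+0.860000+0.845600))/(1+998/21827) = 2001/2500 ≈ 0.800400
step 6 [3y] swap r/2=2375/51279: DF=(1 − 2375/51279·(0.951100+0.908300+0.860000+0.845600+0.800400))/(1+2375/51279) = 61/80 ≈ 0.762500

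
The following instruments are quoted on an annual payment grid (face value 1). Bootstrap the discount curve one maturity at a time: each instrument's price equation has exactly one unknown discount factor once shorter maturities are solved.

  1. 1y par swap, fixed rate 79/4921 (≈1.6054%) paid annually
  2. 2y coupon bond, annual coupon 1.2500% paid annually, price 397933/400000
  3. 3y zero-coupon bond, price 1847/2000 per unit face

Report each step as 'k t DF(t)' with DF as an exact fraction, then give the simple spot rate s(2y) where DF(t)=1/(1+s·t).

1 1 4921/5000
2 2 1213/1250
3 3 1847/2000
s(2y) = (1/(1213/1250) − 1)/(2) = 37/2426 ≈ 1.5251%

step 1 [1y] swap r/1=79/4921: DF=(1 − 79/4921·(0))/(1+79/4921) = 4921/5000 ≈ 0.984200
step 2 [2y] bond c/1=1/80: DF=(397933/400000 − 1/80·(0.984200))/(1+1/80) = 1213/1250 ≈ 0.970400
step 3 [3y] zero: DF = P = 1847/2000 ≈ 0.923500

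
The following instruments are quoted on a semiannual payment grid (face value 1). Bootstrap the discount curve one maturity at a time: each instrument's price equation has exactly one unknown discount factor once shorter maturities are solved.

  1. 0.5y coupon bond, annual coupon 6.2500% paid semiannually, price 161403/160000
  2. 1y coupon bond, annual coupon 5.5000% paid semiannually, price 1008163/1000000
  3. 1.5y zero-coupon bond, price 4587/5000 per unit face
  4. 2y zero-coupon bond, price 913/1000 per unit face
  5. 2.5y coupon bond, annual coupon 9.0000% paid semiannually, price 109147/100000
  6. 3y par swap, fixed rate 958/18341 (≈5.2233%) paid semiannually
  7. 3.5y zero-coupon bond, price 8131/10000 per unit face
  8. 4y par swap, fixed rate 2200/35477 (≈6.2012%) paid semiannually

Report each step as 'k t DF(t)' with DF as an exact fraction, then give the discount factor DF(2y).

1 1/2 4891/5000
2 1 191/200
3 3/2 4587/5000
4 2 913/1000
5 5/2 1103/1250
6 3 8563/10000
7 7/2 8131/10000
8 4 39/50
DF(2y) = 913/1000 ≈ 0.913000

step 1 [0.5y] bond c/2=1/32: DF=(161403/160000 − 1/32·(0))/(1+1/32) = 4891/5000 ≈ 0.978200
step 2 [1y] bond c/2=11/400: DF=(1008163/1000000 − 11/400·(0.978200))/(1+11/400) = 191/200 ≈ 0.955000
step 3 [1.5y] zero: DF = P = 4587/5000 ≈ 0.917400
step 4 [2y] zero: DF = P = 913/1000 ≈ 0.913000
step 5 [2.5y] bond c/2=9/200: DF=(109147/100000 − 9/200·(0.978200+0.955000+0.917400+0.913000))/(1+9/200) = 1103/1250 ≈ 0.882400
step 6 [3y] swap r/2=479/18341: DF=(1 − 479/18341·(0.978200+0.955000+0.917400+0.913000+0.882400))/(1+479/18341) = 8563/10000 ≈ 0.856300
step 7 [3.5y] zero: DF = P = 8131/10000 ≈ 0.813100
step 8 [4y] swap r/2=1100/35477: DF=(1 − 1100/35477·(0.978200+0.955000+0.917400+0.913000+0.882400+0.856300+0.813100))/(1+1100/35477) = 39/50 ≈ 0.780000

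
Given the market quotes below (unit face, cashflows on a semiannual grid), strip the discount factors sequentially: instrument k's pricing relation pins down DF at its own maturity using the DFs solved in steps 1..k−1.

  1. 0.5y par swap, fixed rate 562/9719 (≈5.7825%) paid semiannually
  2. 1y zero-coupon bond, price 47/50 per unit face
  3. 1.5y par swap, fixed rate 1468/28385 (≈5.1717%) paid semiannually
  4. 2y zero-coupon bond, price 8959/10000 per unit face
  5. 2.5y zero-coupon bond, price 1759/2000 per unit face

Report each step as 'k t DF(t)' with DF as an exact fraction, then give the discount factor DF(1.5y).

step 1 [0.5y] swap r/2=281/9719: DF=(1 − 281/9719·(0))/(1+281/9719) = 9719/10000 ≈ 0.971900
step 2 [1y] zero: DF = P = 47/50 ≈ 0.940000
step 3 [1.5y] swap r/2=734/28385: DF=(1 − 734/28385·(0.971900+0.940000))/(1+734/28385) = 4633/5000 ≈ 0.926600
step 4 [2y] zero: DF = P = 8959/10000 ≈ 0.895900
step 5 [2.5y] zero: DF = P = 1759/2000 ≈ 0.879500

1 1/2 9719/10000
2 1 47/50
3 3/2 4633/5000
4 2 8959/10000
5 5/2 1759/2000
DF(1.5y) = 4633/5000 ≈ 0.926600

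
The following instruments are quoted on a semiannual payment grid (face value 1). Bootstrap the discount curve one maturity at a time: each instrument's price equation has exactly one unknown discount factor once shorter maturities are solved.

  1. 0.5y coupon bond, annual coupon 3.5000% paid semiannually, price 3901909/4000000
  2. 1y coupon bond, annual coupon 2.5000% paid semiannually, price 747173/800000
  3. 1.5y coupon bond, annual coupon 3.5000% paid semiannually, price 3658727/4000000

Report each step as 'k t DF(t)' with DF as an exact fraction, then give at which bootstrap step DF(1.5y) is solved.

step 1 [0.5y] bond c/2=7/400: DF=(3901909/4000000 − 7/400·(0))/(1+7/400) = 9587/10000 ≈ 0.958700
step 2 [1y] bond c/2=1/80: DF=(747173/800000 − 1/80·(0.958700))/(1+1/80) = 4553/5000 ≈ 0.910600
step 3 [1.5y] bond c/2=7/400: DF=(3658727/4000000 − 7/400·(0.958700+0.910600))/(1+7/400) = 2167/2500 ≈ 0.866800

1 1/2 9587/10000
2 1 4553/5000
3 3/2 2167/2500
DF(1.5y) is solved at step 3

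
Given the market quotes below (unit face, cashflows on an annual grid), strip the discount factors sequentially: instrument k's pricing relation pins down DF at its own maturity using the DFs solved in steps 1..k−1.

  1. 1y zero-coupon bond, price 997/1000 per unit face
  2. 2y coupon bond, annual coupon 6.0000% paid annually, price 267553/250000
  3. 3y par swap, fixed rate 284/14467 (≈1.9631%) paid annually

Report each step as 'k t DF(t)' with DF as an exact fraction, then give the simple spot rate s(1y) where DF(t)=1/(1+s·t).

1 1 997/1000
2 2 2383/2500
3 3 1179/1250
s(1y) = (1/(997/1000) − 1)/(1) = 3/997 ≈ 0.3009%

step 1 [1y] zero: DF = P = 997/1000 ≈ 0.997000
step 2 [2y] bond c/1=3/50: DF=(267553/250000 − 3/50·(0.997000))/(1+3/50) = 2383/2500 ≈ 0.953200
step 3 [3y] swap r/1=284/14467: DF=(1 − 284/14467·(0.997000+0.953200))/(1+284/14467) = 1179/1250 ≈ 0.943200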